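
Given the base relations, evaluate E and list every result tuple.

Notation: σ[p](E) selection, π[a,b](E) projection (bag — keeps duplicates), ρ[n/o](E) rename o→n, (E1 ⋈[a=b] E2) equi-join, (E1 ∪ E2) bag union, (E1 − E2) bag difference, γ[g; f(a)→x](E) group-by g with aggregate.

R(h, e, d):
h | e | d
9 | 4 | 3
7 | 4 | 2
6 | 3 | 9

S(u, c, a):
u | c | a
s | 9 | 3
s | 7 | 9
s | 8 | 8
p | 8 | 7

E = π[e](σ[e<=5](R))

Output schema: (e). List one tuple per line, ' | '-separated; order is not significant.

Stepwise |·|:
  R → 3
  σ[e<=5](R) → 3
  π[e](σ[e<=5](R)) → 3

== RESULT ==
e
3
4
4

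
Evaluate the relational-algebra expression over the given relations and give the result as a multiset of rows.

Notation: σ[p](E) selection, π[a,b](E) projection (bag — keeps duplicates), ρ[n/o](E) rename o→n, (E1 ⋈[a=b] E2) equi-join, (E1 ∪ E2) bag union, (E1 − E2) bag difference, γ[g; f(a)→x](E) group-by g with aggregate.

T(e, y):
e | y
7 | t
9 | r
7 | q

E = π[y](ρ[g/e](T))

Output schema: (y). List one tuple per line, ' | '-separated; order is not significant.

Subexpression sizes:
  T → 3
  ρ[g/e](T) → 3
  π[y](ρ[g/e](T)) → 3

== RESULT ==
y
q
r
t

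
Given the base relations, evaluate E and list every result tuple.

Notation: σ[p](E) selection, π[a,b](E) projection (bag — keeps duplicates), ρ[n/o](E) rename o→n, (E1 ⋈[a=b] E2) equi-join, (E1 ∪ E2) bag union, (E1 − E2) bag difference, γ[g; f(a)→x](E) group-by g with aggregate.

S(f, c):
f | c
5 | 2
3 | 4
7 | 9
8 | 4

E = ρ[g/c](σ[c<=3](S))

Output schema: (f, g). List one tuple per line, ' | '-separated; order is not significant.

Row counts bottom-up:
  S → 4
  σ[c<=3](S) → 1
  ρ[g/c](σ[c<=3](S)) → 1

== RESULT ==
f | g
5 | 2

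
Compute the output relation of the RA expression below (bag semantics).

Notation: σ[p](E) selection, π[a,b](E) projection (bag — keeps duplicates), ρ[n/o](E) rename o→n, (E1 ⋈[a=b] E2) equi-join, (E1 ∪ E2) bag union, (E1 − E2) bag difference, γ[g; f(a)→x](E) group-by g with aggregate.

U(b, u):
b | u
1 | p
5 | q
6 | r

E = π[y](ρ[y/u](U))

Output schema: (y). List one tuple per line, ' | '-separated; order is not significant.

Stepwise |·|:
  U → 3
  ρ[y/u](U) → 3
  π[y](ρ[y/u](U)) → 3

== RESULT ==
y
p
q
r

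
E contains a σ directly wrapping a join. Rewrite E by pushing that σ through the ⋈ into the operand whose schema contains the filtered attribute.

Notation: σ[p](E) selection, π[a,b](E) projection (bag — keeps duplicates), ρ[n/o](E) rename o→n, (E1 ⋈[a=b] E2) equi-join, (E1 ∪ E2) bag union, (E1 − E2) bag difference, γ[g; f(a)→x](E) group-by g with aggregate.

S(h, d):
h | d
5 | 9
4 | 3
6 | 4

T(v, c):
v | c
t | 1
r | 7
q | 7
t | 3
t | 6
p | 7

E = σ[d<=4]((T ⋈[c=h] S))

σ filters on d, owned by the right side.
E' = (T ⋈[c=h] σ[d<=4](S))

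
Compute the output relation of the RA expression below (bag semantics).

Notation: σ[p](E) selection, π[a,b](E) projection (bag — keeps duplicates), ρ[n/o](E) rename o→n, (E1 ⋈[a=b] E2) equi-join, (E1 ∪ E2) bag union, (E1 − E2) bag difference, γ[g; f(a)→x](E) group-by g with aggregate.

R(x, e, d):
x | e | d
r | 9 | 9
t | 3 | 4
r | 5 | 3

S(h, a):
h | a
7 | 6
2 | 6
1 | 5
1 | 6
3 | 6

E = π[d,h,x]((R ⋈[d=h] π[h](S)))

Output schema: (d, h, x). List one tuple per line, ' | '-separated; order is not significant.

Row counts bottom-up:
  R → 3
  S → 5
  π[h](S) → 5
  (R ⋈[d=h] π[h](S)) → 1
  π[d,h,x]((R ⋈[d=h] π[h](S))) → 1

== RESULT ==
d | h | x
3 | 3 | r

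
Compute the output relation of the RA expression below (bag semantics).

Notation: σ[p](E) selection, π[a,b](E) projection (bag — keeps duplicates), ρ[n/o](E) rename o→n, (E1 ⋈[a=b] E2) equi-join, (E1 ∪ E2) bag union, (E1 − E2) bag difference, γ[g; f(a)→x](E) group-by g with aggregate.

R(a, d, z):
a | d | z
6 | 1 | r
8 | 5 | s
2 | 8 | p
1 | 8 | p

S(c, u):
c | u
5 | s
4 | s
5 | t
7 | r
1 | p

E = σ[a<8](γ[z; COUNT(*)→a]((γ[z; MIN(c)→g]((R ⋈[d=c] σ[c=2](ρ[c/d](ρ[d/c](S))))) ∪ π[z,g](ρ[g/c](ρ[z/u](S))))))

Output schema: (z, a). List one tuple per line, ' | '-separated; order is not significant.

Row counts bottom-up:
  R → 4
  S → 5
  ρ[d/c](S) → 5
  ρ[c/d](ρ[d/c](S)) → 5
  σ[c=2](ρ[c/d](ρ[d/c](S))) → 0
  (R ⋈[d=c] σ[c=2](ρ[c/d](ρ[d/c](S)))) → 0
  γ[z; MIN(c)→g]((R ⋈[d=c] σ[c=2](ρ[c/d](ρ[d/c](S))))) → 0
  S → 5
  ρ[z/u](S) → 5
  ρ[g/c](ρ[z/u](S)) → 5
  π[z,g](ρ[g/c](ρ[z/u](S))) → 5
  (γ[z; MIN(c)→g]((R ⋈[d=c] σ[c=2](ρ[c/d](ρ[d/c](S))))) ∪ π[z,g](ρ[g/c](ρ[z/u](S)))) → 5
  γ[z; COUNT(*)→a]((γ[z; MIN(c)→g]((R ⋈[d=c] σ[c=2](ρ[c/d](ρ[d/c](S))))) ∪ π[z,g](ρ[g/c](ρ[z/u](S))))) → 4
  σ[a<8](γ[z; COUNT(*)→a]((γ[z; MIN(c)→g]((R ⋈[d=c] σ[c=2](ρ[c/d](ρ[d/c](S))))) ∪ π[z,g](ρ[g/c](ρ[z/u](S)))))) → 4

== RESULT ==
z | a
p | 1
r | 1
s | 2
t | 1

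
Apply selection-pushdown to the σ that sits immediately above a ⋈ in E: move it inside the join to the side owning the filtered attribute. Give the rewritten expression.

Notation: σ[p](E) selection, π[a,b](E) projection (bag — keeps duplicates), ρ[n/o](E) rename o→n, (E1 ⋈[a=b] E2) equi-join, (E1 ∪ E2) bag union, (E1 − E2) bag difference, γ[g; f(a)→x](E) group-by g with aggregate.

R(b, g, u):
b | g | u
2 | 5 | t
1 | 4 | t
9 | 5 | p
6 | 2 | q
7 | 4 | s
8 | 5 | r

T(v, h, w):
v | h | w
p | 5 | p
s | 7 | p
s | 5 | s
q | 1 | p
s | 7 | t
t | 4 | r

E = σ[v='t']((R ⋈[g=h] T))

σ filters on v, owned by the right side.
E' = (R ⋈[g=h] σ[v='t'](T))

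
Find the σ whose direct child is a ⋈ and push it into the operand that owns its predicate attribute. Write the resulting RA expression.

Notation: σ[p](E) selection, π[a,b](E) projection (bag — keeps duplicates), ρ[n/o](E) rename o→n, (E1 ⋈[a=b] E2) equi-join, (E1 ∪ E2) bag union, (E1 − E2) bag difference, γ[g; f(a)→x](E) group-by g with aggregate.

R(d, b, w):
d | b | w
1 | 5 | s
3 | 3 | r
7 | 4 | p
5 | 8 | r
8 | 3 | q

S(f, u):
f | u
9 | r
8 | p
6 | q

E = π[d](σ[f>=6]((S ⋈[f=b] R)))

σ filters on f, owned by the left side.
E' = π[d]((σ[f>=6](S) ⋈[f=b] R))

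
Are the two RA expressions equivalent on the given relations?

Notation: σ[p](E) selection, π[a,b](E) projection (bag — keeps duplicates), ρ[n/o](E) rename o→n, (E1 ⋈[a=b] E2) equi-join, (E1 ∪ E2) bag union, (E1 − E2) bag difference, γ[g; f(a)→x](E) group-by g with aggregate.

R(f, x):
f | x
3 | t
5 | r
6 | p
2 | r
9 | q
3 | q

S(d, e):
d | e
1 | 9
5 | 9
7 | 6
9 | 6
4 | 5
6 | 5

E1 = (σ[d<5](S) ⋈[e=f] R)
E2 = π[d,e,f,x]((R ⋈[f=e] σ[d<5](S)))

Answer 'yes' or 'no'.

E1 stepwise |·|:
  S → 6
  σ[d<5](S) → 2
  R → 6
  (σ[d<5](S) ⋈[e=f] R) → 2
E2 stepwise |·|:
  R → 6
  S → 6
  σ[d<5](S) → 2
  (R ⋈[f=e] σ[d<5](S)) → 2
  π[d,e,f,x]((R ⋈[f=e] σ[d<5](S))) → 2

E1 and E2 produce the same multiset:
d | e | f | x
1 | 9 | 9 | q
4 | 5 | 5 | r

yes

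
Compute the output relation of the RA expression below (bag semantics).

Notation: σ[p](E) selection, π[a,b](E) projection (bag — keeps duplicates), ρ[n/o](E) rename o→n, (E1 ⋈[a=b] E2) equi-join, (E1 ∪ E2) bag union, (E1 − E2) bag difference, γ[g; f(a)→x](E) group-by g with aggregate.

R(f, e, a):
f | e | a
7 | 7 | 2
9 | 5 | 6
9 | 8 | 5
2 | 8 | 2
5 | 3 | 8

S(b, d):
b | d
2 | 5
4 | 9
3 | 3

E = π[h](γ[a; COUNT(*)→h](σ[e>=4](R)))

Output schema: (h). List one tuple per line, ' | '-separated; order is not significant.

Per-node cardinality:
  R → 5
  σ[e>=4](R) → 4
  γ[a; COUNT(*)→h](σ[e>=4](R)) → 3
  π[h](γ[a; COUNT(*)→h](σ[e>=4](R))) → 3

== RESULT ==
h
1
1
2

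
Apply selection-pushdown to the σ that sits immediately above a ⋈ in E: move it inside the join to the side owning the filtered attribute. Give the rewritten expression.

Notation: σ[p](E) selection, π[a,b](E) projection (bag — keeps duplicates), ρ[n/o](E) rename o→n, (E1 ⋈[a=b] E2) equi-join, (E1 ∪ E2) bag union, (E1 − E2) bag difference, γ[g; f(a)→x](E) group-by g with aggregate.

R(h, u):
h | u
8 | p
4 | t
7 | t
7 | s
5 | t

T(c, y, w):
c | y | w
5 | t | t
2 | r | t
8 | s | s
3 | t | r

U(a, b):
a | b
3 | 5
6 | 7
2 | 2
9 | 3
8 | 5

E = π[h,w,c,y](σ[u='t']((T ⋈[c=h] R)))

σ filters on u, owned by the right side.
E' = π[h,w,c,y]((T ⋈[c=h] σ[u='t'](R)))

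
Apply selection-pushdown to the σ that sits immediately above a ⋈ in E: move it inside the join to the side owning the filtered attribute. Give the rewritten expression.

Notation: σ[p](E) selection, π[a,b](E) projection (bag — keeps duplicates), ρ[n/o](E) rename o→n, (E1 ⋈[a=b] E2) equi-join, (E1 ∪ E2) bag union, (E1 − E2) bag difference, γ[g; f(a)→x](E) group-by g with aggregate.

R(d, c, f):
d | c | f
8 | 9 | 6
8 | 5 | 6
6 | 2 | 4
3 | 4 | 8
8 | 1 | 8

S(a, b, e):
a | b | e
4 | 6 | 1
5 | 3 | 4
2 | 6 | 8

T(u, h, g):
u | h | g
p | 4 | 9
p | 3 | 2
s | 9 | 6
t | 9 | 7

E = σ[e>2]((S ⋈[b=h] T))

σ filters on e, owned by the left side.
E' = (σ[e>2](S) ⋈[b=h] T)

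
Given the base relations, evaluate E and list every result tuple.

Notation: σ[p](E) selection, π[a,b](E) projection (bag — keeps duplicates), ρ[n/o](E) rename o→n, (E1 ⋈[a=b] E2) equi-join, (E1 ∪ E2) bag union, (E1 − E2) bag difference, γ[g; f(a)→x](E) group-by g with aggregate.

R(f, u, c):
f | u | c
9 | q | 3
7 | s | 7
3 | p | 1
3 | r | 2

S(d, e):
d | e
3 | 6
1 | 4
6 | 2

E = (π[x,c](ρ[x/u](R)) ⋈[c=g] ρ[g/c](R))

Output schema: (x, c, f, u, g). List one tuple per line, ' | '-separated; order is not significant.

Subexpression sizes:
  R → 4
  ρ[x/u](R) → 4
  π[x,c](ρ[x/u](R)) → 4
  R → 4
  ρ[g/c](R) → 4
  (π[x,c](ρ[x/u](R)) ⋈[c=g] ρ[g/c](R)) → 4

== RESULT ==
x | c | f | u | g
p | 1 | 3 | p | 1
q | 3 | 9 | q | 3
r | 2 | 3 | r | 2
s | 7 | 7 | s | 7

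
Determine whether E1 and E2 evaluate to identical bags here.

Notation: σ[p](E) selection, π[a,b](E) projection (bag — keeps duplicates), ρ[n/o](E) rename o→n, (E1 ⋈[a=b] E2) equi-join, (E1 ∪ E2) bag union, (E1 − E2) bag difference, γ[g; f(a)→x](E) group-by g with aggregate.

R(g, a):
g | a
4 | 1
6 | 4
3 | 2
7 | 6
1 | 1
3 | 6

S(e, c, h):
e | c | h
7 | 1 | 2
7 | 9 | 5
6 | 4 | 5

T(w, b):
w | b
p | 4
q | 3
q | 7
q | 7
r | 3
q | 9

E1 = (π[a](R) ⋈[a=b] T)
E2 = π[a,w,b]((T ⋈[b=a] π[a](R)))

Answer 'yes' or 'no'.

E1 per-node cardinality:
  R → 6
  π[a](R) → 6
  T → 6
  (π[a](R) ⋈[a=b] T) → 1
E2 per-node cardinality:
  T → 6
  R → 6
  π[a](R) → 6
  (T ⋈[b=a] π[a](R)) → 1
  π[a,w,b]((T ⋈[b=a] π[a](R))) → 1

E1 and E2 produce the same multiset:
a | w | b
4 | p | 4

yes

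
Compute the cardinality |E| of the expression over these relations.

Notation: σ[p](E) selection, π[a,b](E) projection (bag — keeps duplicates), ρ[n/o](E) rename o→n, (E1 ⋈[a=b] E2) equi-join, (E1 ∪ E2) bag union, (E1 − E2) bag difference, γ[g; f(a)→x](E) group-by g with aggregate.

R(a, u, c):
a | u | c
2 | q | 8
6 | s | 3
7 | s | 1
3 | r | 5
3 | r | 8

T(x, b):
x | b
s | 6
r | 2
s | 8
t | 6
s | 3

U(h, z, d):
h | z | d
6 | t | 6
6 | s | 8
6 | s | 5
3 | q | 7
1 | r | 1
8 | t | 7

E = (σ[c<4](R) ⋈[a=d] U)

Row counts bottom-up:
  R → 5
  σ[c<4](R) → 2
  U → 6
  (σ[c<4](R) ⋈[a=d] U) → 3

|E| = 3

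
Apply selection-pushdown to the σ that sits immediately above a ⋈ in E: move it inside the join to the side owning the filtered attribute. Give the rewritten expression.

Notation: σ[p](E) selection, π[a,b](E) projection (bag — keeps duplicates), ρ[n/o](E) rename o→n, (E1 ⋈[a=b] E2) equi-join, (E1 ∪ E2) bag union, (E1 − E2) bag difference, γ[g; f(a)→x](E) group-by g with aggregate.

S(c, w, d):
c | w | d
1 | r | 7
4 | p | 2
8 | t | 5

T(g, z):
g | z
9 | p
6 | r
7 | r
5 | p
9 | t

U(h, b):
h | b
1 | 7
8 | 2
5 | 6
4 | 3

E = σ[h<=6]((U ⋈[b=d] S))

σ filters on h, owned by the left side.
E' = (σ[h<=6](U) ⋈[b=d] S)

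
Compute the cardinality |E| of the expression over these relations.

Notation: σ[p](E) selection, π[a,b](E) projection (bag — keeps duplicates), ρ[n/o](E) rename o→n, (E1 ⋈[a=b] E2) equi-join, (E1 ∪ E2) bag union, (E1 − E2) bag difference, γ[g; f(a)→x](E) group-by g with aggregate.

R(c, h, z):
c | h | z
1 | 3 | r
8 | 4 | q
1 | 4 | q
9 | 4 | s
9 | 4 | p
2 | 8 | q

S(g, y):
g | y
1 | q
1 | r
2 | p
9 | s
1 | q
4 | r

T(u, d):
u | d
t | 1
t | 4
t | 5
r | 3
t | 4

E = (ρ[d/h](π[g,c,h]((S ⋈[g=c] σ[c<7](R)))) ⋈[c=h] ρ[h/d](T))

Row counts bottom-up:
  S → 6
  R → 6
  σ[c<7](R) → 3
  (S ⋈[g=c] σ[c<7](R)) → 7
  π[g,c,h]((S ⋈[g=c] σ[c<7](R))) → 7
  ρ[d/h](π[g,c,h]((S ⋈[g=c] σ[c<7](R)))) → 7
  T → 5
  ρ[h/d](T) → 5
  (ρ[d/h](π[g,c,h]((S ⋈[g=c] σ[c<7](R)))) ⋈[c=h] ρ[h/d](T)) → 6

|E| = 6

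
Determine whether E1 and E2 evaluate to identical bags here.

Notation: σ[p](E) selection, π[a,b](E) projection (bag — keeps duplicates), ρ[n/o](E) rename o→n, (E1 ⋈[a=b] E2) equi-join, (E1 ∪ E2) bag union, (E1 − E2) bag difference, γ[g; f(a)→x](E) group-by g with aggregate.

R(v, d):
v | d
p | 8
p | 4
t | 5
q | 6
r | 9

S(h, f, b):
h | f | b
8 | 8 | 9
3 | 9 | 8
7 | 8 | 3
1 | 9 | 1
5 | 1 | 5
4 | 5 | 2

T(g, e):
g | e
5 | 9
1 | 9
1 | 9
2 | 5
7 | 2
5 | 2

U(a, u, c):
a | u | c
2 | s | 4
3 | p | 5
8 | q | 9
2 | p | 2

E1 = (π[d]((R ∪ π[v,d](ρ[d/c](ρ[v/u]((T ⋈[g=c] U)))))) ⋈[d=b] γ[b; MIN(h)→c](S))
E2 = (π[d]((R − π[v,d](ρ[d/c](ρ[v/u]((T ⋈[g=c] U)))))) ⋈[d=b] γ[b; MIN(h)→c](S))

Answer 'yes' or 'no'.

E1 stepwise |·|:
  R → 5
  T → 6
  U → 4
  (T ⋈[g=c] U) → 3
  ρ[v/u]((T ⋈[g=c] U)) → 3
  ρ[d/c](ρ[v/u]((T ⋈[g=c] U))) → 3
  π[v,d](ρ[d/c](ρ[v/u]((T ⋈[g=c] U)))) → 3
  (R ∪ π[v,d](ρ[d/c](ρ[v/u]((T ⋈[g=c] U))))) → 8
  π[d]((R ∪ π[v,d](ρ[d/c](ρ[v/u]((T ⋈[g=c] U)))))) → 8
  S → 6
  γ[b; MIN(h)→c](S) → 6
  (π[d]((R ∪ π[v,d](ρ[d/c](ρ[v/u]((T ⋈[g=c] U)))))) ⋈[d=b] γ[b; MIN(h)→c](S)) → 6
E2 stepwise |·|:
  R → 5
  T → 6
  U → 4
  (T ⋈[g=c] U) → 3
  ρ[v/u]((T ⋈[g=c] U)) → 3
  ρ[d/c](ρ[v/u]((T ⋈[g=c] U))) → 3
  π[v,d](ρ[d/c](ρ[v/u]((T ⋈[g=c] U)))) → 3
  (R − π[v,d](ρ[d/c](ρ[v/u]((T ⋈[g=c] U))))) → 5
  π[d]((R − π[v,d](ρ[d/c](ρ[v/u]((T ⋈[g=c] U)))))) → 5
  S → 6
  γ[b; MIN(h)→c](S) → 6
  (π[d]((R − π[v,d](ρ[d/c](ρ[v/u]((T ⋈[g=c] U)))))) ⋈[d=b] γ[b; MIN(h)→c](S)) → 3

E1 result:
d | b | c
2 | 2 | 4
5 | 5 | 5
5 | 5 | 5
5 | 5 | 5
8 | 8 | 3
9 | 9 | 8
E2 result:
d | b | c
5 | 5 | 5
8 | 8 | 3
9 | 9 | 8
Witness: (2, 2, 4) appears 1× in E1 but 0× in E2.

no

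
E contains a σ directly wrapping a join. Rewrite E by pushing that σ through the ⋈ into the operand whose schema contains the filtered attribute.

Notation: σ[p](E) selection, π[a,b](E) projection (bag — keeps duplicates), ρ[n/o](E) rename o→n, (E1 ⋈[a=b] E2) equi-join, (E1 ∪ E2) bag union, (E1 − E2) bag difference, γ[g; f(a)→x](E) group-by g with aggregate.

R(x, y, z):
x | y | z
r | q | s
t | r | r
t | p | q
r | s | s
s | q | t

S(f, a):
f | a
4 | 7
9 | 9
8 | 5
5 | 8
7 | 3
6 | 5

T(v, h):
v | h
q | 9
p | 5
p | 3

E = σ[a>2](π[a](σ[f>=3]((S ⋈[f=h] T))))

σ filters on f, owned by the left side.
E' = σ[a>2](π[a]((σ[f>=3](S) ⋈[f=h] T)))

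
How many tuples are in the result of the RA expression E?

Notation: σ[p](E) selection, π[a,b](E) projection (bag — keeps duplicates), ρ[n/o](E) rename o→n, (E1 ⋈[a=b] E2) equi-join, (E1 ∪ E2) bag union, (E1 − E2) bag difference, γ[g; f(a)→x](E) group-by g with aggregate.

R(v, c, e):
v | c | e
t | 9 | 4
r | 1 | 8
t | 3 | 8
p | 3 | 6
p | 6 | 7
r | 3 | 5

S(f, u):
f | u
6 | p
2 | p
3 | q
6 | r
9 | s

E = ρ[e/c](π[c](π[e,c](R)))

Per-node cardinality:
  R → 6
  π[e,c](R) → 6
  π[c](π[e,c](R)) → 6
  ρ[e/c](π[c](π[e,c](R))) → 6

|E| = 6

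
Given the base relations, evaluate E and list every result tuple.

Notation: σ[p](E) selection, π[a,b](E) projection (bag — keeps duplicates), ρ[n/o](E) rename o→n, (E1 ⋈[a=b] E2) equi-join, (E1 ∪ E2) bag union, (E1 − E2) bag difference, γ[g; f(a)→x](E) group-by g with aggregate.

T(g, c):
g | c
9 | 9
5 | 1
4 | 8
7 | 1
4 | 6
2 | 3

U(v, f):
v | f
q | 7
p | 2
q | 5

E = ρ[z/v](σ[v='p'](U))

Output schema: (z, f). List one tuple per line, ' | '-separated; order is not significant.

Row counts bottom-up:
  U → 3
  σ[v='p'](U) → 1
  ρ[z/v](σ[v='p'](U)) → 1

== RESULT ==
z | f
p | 2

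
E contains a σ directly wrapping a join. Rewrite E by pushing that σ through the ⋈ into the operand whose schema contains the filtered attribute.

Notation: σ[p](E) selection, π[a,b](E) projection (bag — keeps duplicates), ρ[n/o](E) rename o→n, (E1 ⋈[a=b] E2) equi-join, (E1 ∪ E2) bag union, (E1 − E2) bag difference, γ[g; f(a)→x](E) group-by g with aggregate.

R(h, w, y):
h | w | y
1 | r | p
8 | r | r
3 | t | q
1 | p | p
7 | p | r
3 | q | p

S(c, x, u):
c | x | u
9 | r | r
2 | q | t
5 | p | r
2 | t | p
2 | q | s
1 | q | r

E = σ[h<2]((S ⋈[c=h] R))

σ filters on h, owned by the right side.
E' = (S ⋈[c=h] σ[h<2](R))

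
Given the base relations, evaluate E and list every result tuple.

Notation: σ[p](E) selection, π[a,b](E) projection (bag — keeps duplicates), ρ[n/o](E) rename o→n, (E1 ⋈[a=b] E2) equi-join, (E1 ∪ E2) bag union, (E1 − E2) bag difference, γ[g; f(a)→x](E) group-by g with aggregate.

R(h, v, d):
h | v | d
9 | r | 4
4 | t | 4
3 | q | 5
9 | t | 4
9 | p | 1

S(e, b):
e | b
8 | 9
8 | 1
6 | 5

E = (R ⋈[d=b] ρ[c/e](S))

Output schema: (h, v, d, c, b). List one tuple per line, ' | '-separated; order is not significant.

Stepwise |·|:
  R → 5
  S → 3
  ρ[c/e](S) → 3
  (R ⋈[d=b] ρ[c/e](S)) → 2

== RESULT ==
h | v | d | c | b
3 | q | 5 | 6 | 5
9 | p | 1 | 8 | 1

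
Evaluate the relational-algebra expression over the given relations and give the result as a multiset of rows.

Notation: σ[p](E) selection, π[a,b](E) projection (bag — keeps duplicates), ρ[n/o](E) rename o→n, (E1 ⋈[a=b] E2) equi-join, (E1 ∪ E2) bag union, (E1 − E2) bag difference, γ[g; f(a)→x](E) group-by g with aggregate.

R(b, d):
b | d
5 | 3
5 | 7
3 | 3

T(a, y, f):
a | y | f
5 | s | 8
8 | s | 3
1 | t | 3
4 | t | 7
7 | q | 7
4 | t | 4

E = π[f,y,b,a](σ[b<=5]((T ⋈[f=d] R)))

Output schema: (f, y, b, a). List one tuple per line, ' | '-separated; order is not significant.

Row counts bottom-up:
  T → 6
  R → 3
  (T ⋈[f=d] R) → 6
  σ[b<=5]((T ⋈[f=d] R)) → 6
  π[f,y,b,a](σ[b<=5]((T ⋈[f=d] R))) → 6

== RESULT ==
f | y | b | a
3 | s | 3 | 8
3 | s | 5 | 8
3 | t | 3 | 1
3 | t | 5 | 1
7 | q | 5 | 7
7 | t | 5 | 4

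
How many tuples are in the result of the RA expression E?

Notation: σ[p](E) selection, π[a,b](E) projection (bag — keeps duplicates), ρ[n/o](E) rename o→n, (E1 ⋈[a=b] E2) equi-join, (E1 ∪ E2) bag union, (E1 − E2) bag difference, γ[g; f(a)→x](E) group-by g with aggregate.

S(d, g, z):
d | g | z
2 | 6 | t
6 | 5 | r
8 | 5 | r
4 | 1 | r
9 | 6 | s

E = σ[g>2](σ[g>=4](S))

Per-node cardinality:
  S → 5
  σ[g>=4](S) → 4
  σ[g>2](σ[g>=4](S)) → 4

|E| = 4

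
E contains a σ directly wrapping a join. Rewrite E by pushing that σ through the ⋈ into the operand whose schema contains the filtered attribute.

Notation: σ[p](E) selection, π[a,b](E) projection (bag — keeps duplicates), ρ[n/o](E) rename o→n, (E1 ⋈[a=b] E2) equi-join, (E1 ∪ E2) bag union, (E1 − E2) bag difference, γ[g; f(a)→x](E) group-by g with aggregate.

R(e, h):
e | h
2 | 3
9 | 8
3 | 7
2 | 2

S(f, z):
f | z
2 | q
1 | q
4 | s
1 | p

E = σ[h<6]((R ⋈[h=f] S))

σ filters on h, owned by the left side.
E' = (σ[h<6](R) ⋈[h=f] S)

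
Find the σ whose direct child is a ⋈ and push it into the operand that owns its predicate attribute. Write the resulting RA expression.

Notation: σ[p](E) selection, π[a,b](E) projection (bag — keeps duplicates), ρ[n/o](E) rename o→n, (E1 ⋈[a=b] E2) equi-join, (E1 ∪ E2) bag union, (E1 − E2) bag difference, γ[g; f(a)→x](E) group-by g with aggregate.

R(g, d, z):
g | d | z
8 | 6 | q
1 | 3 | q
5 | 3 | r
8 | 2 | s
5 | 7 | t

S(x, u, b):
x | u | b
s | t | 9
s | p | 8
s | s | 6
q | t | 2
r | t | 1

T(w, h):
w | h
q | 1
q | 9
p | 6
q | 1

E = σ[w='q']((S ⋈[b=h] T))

σ filters on w, owned by the right side.
E' = (S ⋈[b=h] σ[w='q'](T))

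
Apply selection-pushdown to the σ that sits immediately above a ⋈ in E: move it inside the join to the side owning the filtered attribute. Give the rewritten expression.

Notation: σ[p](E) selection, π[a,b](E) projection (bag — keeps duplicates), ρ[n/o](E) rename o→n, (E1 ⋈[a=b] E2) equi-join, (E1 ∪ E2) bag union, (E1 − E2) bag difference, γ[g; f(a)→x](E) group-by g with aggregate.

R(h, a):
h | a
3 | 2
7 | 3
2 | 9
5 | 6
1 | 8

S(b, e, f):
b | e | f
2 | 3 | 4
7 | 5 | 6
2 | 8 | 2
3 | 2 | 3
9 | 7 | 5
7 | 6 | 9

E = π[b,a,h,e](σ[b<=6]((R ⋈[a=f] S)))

σ filters on b, owned by the right side.
E' = π[b,a,h,e]((R ⋈[a=f] σ[b<=6](S)))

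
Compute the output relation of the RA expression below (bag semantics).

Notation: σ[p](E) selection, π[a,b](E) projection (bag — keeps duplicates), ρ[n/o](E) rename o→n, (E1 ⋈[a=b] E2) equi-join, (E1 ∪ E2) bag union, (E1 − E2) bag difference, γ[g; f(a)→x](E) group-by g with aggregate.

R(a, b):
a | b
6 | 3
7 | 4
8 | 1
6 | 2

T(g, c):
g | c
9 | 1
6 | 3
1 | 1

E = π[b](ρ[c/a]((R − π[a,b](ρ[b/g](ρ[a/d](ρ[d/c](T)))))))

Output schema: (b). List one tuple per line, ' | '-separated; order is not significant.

Stepwise |·|:
  R → 4
  T → 3
  ρ[d/c](T) → 3
  ρ[a/d](ρ[d/c](T)) → 3
  ρ[b/g](ρ[a/d](ρ[d/c](T))) → 3
  π[a,b](ρ[b/g](ρ[a/d](ρ[d/c](T)))) → 3
  (R − π[a,b](ρ[b/g](ρ[a/d](ρ[d/c](T))))) → 4
  ρ[c/a]((R − π[a,b](ρ[b/g](ρ[a/d](ρ[d/c](T)))))) → 4
  π[b](ρ[c/a]((R − π[a,b](ρ[b/g](ρ[a/d](ρ[d/c](T))))))) → 4

== RESULT ==
b
1
2
3
4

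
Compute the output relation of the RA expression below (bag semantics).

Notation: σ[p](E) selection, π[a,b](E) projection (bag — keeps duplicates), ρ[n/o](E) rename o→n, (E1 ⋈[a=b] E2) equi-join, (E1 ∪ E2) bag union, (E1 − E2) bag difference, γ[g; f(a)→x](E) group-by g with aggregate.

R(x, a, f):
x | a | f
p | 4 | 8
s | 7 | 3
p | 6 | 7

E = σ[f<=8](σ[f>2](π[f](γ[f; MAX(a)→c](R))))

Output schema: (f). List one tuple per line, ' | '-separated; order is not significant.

Stepwise |·|:
  R → 3
  γ[f; MAX(a)→c](R) → 3
  π[f](γ[f; MAX(a)→c](R)) → 3
  σ[f>2](π[f](γ[f; MAX(a)→c](R))) → 3
  σ[f<=8](σ[f>2](π[f](γ[f; MAX(a)→c](R)))) → 3

== RESULT ==
f
3
7
8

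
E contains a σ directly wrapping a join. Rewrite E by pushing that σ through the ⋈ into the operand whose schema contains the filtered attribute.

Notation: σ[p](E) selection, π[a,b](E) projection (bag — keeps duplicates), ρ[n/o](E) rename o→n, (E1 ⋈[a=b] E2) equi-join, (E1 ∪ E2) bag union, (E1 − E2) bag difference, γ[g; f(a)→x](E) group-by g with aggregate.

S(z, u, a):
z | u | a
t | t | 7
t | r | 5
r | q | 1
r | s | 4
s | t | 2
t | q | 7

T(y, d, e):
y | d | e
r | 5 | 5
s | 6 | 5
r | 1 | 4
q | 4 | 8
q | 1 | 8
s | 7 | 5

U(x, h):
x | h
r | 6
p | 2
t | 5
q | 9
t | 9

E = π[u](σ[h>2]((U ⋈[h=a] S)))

σ filters on h, owned by the left side.
E' = π[u]((σ[h>2](U) ⋈[h=a] S))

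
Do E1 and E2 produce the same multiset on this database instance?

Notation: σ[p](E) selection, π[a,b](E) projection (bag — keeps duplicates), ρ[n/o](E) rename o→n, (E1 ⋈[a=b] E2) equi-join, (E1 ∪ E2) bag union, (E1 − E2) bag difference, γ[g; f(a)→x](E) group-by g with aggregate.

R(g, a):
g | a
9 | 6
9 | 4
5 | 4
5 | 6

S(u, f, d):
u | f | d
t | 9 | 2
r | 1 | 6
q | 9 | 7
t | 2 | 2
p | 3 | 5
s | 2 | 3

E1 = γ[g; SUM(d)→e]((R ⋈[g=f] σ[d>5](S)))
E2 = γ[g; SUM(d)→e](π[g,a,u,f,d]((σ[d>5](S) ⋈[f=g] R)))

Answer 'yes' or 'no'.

E1 per-node cardinality:
  R → 4
  S → 6
  σ[d>5](S) → 2
  (R ⋈[g=f] σ[d>5](S)) → 2
  γ[g; SUM(d)→e]((R ⋈[g=f] σ[d>5](S))) → 1
E2 per-node cardinality:
  S → 6
  σ[d>5](S) → 2
  R → 4
  (σ[d>5](S) ⋈[f=g] R) → 2
  π[g,a,u,f,d]((σ[d>5](S) ⋈[f=g] R)) → 2
  γ[g; SUM(d)→e](π[g,a,u,f,d]((σ[d>5](S) ⋈[f=g] R))) → 1

E1 and E2 produce the same multiset:
g | e
9 | 14

yes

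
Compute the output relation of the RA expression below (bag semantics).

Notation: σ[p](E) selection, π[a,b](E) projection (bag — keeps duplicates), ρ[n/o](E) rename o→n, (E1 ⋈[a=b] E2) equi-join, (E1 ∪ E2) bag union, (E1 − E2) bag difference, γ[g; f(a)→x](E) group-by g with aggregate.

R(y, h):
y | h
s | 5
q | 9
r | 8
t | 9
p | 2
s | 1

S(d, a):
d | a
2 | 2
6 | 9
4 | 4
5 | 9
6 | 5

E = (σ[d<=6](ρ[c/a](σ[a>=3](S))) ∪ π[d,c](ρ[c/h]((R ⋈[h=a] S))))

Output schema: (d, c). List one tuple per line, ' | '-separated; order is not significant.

Per-node cardinality:
  S → 5
  σ[a>=3](S) → 4
  ρ[c/a](σ[a>=3](S)) → 4
  σ[d<=6](ρ[c/a](σ[a>=3](S))) → 4
  R → 6
  S → 5
  (R ⋈[h=a] S) → 6
  ρ[c/h]((R ⋈[h=a] S)) → 6
  π[d,c](ρ[c/h]((R ⋈[h=a] S))) → 6
  (σ[d<=6](ρ[c/a](σ[a>=3](S))) ∪ π[d,c](ρ[c/h]((R ⋈[h=a] S)))) → 10

== RESULT ==
d | c
2 | 2
4 | 4
5 | 9
5 | 9
5 | 9
6 | 5
6 | 5
6 | 9
6 | 9
6 | 9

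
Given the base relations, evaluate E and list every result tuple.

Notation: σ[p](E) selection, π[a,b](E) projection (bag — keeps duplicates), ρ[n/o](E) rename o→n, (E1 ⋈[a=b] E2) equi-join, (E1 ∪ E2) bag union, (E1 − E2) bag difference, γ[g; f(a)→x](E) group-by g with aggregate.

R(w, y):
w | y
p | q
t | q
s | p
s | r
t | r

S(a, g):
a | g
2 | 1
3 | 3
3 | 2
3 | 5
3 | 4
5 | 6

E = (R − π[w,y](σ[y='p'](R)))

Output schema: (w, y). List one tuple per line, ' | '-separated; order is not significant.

Stepwise |·|:
  R → 5
  R → 5
  σ[y='p'](R) → 1
  π[w,y](σ[y='p'](R)) → 1
  (R − π[w,y](σ[y='p'](R))) → 4

== RESULT ==
w | y
p | q
s | r
t | q
t | r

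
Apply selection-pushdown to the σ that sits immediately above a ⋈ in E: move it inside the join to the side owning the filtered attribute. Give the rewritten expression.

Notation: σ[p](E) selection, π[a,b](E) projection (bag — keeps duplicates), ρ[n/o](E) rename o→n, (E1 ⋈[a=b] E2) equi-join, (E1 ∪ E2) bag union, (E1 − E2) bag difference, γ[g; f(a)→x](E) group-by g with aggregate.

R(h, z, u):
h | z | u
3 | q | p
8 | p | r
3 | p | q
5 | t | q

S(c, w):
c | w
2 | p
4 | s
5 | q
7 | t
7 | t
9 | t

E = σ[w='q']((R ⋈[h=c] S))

σ filters on w, owned by the right side.
E' = (R ⋈[h=c] σ[w='q'](S))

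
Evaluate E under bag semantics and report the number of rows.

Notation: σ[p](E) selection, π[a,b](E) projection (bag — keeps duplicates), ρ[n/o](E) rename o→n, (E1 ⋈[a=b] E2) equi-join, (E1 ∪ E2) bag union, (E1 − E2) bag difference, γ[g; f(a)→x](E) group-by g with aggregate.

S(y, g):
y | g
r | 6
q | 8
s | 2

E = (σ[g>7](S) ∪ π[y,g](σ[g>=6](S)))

Stepwise |·|:
  S → 3
  σ[g>7](S) → 1
  S → 3
  σ[g>=6](S) → 2
  π[y,g](σ[g>=6](S)) → 2
  (σ[g>7](S) ∪ π[y,g](σ[g>=6](S))) → 3

|E| = 3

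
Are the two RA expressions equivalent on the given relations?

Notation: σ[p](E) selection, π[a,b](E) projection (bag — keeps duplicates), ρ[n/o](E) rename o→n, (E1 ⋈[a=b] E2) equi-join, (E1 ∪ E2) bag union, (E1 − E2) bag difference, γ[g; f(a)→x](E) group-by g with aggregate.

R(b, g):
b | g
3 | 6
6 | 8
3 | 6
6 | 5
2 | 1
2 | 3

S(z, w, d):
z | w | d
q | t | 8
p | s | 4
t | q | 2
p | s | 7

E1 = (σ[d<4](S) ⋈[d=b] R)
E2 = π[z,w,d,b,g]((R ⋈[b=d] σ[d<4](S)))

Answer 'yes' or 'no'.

E1 per-node cardinality:
  S → 4
  σ[d<4](S) → 1
  R → 6
  (σ[d<4](S) ⋈[d=b] R) → 2
E2 per-node cardinality:
  R → 6
  S → 4
  σ[d<4](S) → 1
  (R ⋈[b=d] σ[d<4](S)) → 2
  π[z,w,d,b,g]((R ⋈[b=d] σ[d<4](S))) → 2

E1 and E2 produce the same multiset:
z | w | d | b | g
t | q | 2 | 2 | 1
t | q | 2 | 2 | 3

yes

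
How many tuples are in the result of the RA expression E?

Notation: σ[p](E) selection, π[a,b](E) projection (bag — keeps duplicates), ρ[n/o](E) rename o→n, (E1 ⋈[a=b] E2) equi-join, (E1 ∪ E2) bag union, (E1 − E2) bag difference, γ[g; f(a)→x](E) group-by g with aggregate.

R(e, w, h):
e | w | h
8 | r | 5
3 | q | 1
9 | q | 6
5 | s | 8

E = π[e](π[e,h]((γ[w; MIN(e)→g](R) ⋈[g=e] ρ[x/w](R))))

Stepwise |·|:
  R → 4
  γ[w; MIN(e)→g](R) → 3
  R → 4
  ρ[x/w](R) → 4
  (γ[w; MIN(e)→g](R) ⋈[g=e] ρ[x/w](R)) → 3
  π[e,h]((γ[w; MIN(e)→g](R) ⋈[g=e] ρ[x/w](R))) → 3
  π[e](π[e,h]((γ[w; MIN(e)→g](R) ⋈[g=e] ρ[x/w](R)))) → 3

|E| = 3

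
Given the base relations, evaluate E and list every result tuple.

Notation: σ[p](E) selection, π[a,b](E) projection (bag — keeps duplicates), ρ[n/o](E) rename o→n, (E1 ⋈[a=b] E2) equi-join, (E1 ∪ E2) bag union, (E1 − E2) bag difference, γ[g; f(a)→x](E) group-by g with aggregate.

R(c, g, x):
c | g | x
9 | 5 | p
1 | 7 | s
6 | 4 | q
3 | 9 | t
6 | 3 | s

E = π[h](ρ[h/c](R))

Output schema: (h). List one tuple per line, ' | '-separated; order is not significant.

Row counts bottom-up:
  R → 5
  ρ[h/c](R) → 5
  π[h](ρ[h/c](R)) → 5

== RESULT ==
h
1
3
6
6
9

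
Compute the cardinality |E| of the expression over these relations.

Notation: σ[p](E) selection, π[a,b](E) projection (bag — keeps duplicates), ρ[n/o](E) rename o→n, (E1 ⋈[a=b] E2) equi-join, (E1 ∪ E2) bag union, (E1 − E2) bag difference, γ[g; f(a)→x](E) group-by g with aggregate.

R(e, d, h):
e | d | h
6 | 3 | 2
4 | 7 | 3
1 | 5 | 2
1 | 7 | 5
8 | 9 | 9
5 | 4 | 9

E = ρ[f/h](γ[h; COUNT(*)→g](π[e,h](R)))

Per-node cardinality:
  R → 6
  π[e,h](R) → 6
  γ[h; COUNT(*)→g](π[e,h](R)) → 4
  ρ[f/h](γ[h; COUNT(*)→g](π[e,h](R))) → 4

|E| = 4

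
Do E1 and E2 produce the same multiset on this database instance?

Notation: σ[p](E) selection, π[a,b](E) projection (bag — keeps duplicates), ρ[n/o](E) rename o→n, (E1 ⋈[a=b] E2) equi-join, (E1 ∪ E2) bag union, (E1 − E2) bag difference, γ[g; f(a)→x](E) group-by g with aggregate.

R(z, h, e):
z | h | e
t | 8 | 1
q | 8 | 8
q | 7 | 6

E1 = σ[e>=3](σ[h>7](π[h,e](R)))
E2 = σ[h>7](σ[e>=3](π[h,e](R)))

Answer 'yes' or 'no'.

E1 per-node cardinality:
  R → 3
  π[h,e](R) → 3
  σ[h>7](π[h,e](R)) → 2
  σ[e>=3](σ[h>7](π[h,e](R))) → 1
E2 per-node cardinality:
  R → 3
  π[h,e](R) → 3
  σ[e>=3](π[h,e](R)) → 2
  σ[h>7](σ[e>=3](π[h,e](R))) → 1

E1 and E2 produce the same multiset:
h | e
8 | 8

yes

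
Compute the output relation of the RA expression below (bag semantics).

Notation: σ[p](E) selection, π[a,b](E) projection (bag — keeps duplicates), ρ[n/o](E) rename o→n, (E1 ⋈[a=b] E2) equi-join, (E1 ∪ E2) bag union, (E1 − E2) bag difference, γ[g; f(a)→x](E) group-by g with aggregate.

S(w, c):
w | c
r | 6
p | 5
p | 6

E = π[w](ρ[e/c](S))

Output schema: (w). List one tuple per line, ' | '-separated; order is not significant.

Per-node cardinality:
  S → 3
  ρ[e/c](S) → 3
  π[w](ρ[e/c](S)) → 3

== RESULT ==
w
p
p
r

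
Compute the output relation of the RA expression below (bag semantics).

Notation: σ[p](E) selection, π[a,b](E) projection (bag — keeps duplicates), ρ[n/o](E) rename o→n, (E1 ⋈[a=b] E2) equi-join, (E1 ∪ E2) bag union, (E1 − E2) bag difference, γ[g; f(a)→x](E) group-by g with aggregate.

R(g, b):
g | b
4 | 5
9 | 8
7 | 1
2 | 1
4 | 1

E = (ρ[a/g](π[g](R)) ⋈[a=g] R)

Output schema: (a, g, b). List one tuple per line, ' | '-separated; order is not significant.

Subexpression sizes:
  R → 5
  π[g](R) → 5
  ρ[a/g](π[g](R)) → 5
  R → 5
  (ρ[a/g](π[g](R)) ⋈[a=g] R) → 7

== RESULT ==
a | g | b
2 | 2 | 1
4 | 4 | 1
4 | 4 | 1
4 | 4 | 5
4 | 4 | 5
7 | 7 | 1
9 | 9 | 8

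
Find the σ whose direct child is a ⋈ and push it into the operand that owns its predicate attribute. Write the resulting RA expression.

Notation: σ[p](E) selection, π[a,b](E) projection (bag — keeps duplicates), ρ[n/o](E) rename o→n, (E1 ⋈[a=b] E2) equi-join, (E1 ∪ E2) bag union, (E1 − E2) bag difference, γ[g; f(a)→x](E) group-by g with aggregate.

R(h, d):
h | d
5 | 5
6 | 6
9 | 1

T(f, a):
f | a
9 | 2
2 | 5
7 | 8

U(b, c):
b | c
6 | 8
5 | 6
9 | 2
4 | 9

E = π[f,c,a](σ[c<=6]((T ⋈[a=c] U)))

σ filters on c, owned by the right side.
E' = π[f,c,a]((T ⋈[a=c] σ[c<=6](U)))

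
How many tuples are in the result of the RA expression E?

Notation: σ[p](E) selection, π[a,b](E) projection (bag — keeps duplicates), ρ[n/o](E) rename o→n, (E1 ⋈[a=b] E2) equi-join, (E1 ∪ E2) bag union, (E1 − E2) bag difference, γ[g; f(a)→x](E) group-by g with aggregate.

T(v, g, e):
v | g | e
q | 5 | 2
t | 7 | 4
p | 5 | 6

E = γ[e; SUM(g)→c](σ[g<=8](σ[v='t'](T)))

Per-node cardinality:
  T → 3
  σ[v='t'](T) → 1
  σ[g<=8](σ[v='t'](T)) → 1
  γ[e; SUM(g)→c](σ[g<=8](σ[v='t'](T))) → 1

|E| = 1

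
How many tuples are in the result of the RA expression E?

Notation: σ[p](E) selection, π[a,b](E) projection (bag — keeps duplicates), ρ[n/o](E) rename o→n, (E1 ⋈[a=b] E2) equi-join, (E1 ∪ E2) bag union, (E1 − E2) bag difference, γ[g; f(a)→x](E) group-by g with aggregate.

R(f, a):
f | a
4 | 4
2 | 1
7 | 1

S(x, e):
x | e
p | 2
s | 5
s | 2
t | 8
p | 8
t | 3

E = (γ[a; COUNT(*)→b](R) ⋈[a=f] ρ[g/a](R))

Row counts bottom-up:
  R → 3
  γ[a; COUNT(*)→b](R) → 2
  R → 3
  ρ[g/a](R) → 3
  (γ[a; COUNT(*)→b](R) ⋈[a=f] ρ[g/a](R)) → 1

|E| = 1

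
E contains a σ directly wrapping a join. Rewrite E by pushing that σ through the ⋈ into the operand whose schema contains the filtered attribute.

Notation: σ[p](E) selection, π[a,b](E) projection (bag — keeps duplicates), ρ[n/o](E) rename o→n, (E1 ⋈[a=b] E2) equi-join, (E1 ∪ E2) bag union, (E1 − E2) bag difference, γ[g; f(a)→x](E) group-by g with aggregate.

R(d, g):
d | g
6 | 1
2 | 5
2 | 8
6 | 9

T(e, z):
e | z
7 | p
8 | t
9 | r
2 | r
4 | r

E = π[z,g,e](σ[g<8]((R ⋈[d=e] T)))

σ filters on g, owned by the left side.
E' = π[z,g,e]((σ[g<8](R) ⋈[d=e] T))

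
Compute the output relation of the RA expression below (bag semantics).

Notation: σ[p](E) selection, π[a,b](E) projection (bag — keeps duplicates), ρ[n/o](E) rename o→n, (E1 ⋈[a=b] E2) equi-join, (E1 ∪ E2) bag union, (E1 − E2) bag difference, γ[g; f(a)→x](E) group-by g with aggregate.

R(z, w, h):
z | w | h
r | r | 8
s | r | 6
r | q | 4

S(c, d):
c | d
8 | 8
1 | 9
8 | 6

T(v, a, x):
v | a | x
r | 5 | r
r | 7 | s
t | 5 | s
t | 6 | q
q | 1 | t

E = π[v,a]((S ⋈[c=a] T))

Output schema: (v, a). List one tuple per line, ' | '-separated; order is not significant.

Subexpression sizes:
  S → 3
  T → 5
  (S ⋈[c=a] T) → 1
  π[v,a]((S ⋈[c=a] T)) → 1

== RESULT ==
v | a
q | 1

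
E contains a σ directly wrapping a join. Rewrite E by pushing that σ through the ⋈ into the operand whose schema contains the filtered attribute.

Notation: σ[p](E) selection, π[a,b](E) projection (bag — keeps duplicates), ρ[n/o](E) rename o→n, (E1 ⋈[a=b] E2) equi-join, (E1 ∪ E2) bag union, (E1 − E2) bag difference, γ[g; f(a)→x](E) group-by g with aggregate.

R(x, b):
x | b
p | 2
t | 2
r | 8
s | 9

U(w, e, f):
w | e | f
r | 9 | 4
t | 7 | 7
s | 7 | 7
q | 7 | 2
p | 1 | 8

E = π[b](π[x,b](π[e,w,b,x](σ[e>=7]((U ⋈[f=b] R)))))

σ filters on e, owned by the left side.
E' = π[b](π[x,b](π[e,w,b,x]((σ[e>=7](U) ⋈[f=b] R))))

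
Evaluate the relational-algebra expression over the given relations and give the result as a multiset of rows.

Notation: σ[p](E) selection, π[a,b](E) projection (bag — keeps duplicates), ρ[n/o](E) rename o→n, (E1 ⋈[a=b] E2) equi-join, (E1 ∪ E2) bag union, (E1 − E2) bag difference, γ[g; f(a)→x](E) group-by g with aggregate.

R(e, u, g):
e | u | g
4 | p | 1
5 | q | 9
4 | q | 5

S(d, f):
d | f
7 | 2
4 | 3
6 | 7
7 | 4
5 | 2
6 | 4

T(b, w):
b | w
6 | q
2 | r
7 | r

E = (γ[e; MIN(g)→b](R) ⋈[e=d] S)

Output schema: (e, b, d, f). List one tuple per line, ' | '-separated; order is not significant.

Per-node cardinality:
  R → 3
  γ[e; MIN(g)→b](R) → 2
  S → 6
  (γ[e; MIN(g)→b](R) ⋈[e=d] S) → 2

== RESULT ==
e | b | d | f
4 | 1 | 4 | 3
5 | 9 | 5 | 2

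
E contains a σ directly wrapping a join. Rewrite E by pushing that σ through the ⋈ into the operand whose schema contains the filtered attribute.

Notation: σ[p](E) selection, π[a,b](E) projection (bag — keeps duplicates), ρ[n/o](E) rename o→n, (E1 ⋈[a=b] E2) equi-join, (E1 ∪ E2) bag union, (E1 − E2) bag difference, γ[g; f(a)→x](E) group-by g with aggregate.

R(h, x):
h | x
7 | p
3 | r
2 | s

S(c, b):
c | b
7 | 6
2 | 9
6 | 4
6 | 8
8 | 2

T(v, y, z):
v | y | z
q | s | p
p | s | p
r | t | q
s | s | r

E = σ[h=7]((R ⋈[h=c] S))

σ filters on h, owned by the left side.
E' = (σ[h=7](R) ⋈[h=c] S)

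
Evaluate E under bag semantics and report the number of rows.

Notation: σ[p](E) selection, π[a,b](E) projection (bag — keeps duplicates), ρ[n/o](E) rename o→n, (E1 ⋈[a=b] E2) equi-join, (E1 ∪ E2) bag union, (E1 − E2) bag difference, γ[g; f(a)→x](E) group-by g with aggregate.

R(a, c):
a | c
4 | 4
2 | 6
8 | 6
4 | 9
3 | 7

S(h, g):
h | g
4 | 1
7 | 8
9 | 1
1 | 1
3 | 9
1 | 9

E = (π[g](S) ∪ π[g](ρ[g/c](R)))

Stepwise |·|:
  S → 6
  π[g](S) → 6
  R → 5
  ρ[g/c](R) → 5
  π[g](ρ[g/c](R)) → 5
  (π[g](S) ∪ π[g](ρ[g/c](R))) → 11

|E| = 11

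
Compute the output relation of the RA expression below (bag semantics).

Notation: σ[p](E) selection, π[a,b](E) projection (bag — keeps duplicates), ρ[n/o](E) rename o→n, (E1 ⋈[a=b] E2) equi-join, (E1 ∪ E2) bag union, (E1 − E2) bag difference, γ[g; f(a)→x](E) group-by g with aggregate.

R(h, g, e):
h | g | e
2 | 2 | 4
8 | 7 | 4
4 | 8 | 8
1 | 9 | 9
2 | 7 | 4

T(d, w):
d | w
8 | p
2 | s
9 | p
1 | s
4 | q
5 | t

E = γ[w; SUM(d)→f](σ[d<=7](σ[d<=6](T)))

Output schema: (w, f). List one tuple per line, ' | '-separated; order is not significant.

Row counts bottom-up:
  T → 6
  σ[d<=6](T) → 4
  σ[d<=7](σ[d<=6](T)) → 4
  γ[w; SUM(d)→f](σ[d<=7](σ[d<=6](T))) → 3

== RESULT ==
w | f
q | 4
s | 3
t | 5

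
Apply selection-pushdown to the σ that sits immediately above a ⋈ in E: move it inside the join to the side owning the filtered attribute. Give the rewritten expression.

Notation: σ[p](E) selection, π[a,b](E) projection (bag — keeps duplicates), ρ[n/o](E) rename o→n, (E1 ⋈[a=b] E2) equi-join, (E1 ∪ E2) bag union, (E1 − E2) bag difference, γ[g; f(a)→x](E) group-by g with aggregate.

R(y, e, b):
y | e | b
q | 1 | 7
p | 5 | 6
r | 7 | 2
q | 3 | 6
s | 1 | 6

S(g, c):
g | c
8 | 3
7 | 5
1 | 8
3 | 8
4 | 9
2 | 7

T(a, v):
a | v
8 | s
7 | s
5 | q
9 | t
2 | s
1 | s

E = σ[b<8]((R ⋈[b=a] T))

σ filters on b, owned by the left side.
E' = (σ[b<8](R) ⋈[b=a] T)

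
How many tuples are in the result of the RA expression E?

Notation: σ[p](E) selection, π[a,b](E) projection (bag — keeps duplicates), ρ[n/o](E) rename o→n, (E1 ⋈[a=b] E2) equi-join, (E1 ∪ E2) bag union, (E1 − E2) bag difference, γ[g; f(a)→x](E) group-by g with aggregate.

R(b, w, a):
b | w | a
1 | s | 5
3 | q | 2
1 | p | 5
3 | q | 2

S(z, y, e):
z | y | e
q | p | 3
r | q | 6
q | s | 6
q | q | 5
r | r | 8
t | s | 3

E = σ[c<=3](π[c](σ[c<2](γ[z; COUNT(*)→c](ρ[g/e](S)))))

Per-node cardinality:
  S → 6
  ρ[g/e](S) → 6
  γ[z; COUNT(*)→c](ρ[g/e](S)) → 3
  σ[c<2](γ[z; COUNT(*)→c](ρ[g/e](S))) → 1
  π[c](σ[c<2](γ[z; COUNT(*)→c](ρ[g/e](S)))) → 1
  σ[c<=3](π[c](σ[c<2](γ[z; COUNT(*)→c](ρ[g/e](S))))) → 1

|E| = 1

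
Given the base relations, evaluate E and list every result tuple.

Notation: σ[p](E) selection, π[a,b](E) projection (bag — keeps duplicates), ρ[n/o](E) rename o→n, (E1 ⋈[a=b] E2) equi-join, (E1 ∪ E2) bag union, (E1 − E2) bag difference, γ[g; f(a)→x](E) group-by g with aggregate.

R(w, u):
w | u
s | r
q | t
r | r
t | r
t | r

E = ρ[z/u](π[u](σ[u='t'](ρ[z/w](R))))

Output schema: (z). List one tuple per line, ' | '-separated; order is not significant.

Row counts bottom-up:
  R → 5
  ρ[z/w](R) → 5
  σ[u='t'](ρ[z/w](R)) → 1
  π[u](σ[u='t'](ρ[z/w](R))) → 1
  ρ[z/u](π[u](σ[u='t'](ρ[z/w](R)))) → 1

== RESULT ==
z
t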